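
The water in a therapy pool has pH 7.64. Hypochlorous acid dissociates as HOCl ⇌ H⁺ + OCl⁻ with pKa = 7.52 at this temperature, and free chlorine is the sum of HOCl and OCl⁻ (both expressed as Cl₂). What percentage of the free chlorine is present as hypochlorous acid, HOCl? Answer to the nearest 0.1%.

[OCl⁻]/[HOCl] = 10^(pH − pKa) = 10^(7.64 − 7.52) = 10^0.12 = 1.318.
Fraction as HOCl = 1 / (1 + 1.318) = 0.4314.

43.1%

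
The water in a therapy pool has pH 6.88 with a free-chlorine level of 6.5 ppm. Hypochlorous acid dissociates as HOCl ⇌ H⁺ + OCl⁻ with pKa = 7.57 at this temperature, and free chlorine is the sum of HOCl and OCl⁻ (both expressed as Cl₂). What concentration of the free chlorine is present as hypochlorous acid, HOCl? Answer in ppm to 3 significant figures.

5.40 ppm

[OCl⁻]/[HOCl] = 10^(pH − pKa) = 10^(6.88 − 7.57) = 10^-0.69 = 0.2042.
Fraction as HOCl = 1 / (1 + 0.2042) = 0.8304.
HOCl = 0.8304 × 6.5 ppm = 5.398 ppm.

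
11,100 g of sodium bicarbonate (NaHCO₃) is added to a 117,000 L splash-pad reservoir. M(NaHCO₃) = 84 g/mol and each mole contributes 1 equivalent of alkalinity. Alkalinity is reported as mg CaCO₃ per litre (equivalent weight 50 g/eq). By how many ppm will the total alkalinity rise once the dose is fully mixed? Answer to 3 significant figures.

Moles of NaHCO₃: 11,100 g ÷ 84 g/mol = 132.1 mol → 132.1 eq of alkalinity.
As CaCO₃: 132.1 eq × 50 g/eq = 6607 g.
Rise: 6607 g / 117,000 L × 1000 = 56.47 mg/L.

56.5 ppm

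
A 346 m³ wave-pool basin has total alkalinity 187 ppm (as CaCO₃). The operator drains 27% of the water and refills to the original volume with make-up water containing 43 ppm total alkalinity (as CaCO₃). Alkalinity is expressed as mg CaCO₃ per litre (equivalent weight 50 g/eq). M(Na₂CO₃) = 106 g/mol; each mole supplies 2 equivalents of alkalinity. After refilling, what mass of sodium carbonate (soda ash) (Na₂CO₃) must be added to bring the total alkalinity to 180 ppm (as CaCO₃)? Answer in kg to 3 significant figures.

11.7 kg

Volume: 346 m³ = 346,000 L.
After draining 27% and refilling: 187 × 0.73 + 43 × 0.27 = 148.12 ppm.
Deficit to target: 180 − 148.12 = 31.88 mg/L.
As CaCO₃: 31.88 mg/L × 346,000 L = 11,030 g; ÷ 50 g/eq ÷ 2 = 110.3 mol Na₂CO₃.
Mass: 110.3 × 106 = 11,690 g.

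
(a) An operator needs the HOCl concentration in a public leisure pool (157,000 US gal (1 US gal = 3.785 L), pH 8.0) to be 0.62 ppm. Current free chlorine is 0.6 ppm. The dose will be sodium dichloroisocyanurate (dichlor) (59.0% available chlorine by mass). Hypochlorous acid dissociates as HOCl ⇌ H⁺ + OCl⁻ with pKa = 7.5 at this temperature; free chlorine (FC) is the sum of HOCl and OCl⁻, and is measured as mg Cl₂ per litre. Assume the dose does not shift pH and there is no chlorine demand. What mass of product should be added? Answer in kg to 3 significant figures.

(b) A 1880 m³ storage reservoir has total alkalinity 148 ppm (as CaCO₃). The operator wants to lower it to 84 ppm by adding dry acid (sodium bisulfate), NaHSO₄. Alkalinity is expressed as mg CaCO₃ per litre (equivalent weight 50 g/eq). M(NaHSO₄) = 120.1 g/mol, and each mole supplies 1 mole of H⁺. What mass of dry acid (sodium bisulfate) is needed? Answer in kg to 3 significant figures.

(a) Volume: 157,000 US gal × 3.785 L/gal = 594,245 L.
(a) [OCl⁻]/[HOCl] = 10^(pH − pKa) = 10^(8.0 − 7.5) = 3.162; fraction as HOCl = 1/(1 + 3.162) = 0.2403.
(a) Free chlorine required for 0.62 ppm HOCl: 0.62 / 0.2403 = 2.581 ppm.
(a) FC to add: 2.581 − 0.6 = 1.981 mg/L as Cl₂.
(a) Cl₂ equivalent: 1.981 mg/L × 594,245 L = 1177 g.
(a) Product at 59.0% available Cl: 1177 / 0.59 = 1995 g.

(b) Volume: 1880 m³ = 1,880,000 L.
(b) Alkalinity to neutralize: (148 − 84) = 64 mg/L as CaCO₃ × 1,880,000 L = 120,300 g as CaCO₃.
(b) Equivalents of H⁺ required: 120,300 ÷ 50 g/eq = 2406 eq = 2406 mol NaHSO₄.
(b) Mass of NaHSO₄: 2406 × 120.1 = 289,000 g.

(a) 1.99 kg; (b) 289 kg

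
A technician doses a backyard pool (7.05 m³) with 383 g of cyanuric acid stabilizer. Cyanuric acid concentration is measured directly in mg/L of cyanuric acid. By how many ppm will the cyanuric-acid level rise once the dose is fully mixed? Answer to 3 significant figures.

Volume: 7.05 m³ = 7,050 L.
Rise: 383 g / 7,050 L × 1000 = 54.33 mg/L.

54.3 ppm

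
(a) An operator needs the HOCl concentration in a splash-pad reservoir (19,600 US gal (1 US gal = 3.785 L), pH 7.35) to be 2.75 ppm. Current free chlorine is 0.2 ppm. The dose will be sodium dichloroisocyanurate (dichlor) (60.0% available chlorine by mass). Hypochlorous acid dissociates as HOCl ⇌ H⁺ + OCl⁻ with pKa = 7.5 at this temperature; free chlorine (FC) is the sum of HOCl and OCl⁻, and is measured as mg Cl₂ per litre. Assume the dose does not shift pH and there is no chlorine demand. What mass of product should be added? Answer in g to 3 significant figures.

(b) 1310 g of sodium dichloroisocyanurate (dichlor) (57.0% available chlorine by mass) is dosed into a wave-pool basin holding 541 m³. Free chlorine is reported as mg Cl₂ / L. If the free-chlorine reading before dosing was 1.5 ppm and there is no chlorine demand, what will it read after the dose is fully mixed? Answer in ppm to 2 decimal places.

(a) 556 g; (b) 2.88 ppm

(a) Volume: 19,600 US gal × 3.785 L/gal = 74,186 L.
(a) [OCl⁻]/[HOCl] = 10^(pH − pKa) = 10^(7.35 − 7.5) = 0.7079; fraction as HOCl = 1/(1 + 0.7079) = 0.5855.
(a) Free chlorine required for 2.75 ppm HOCl: 2.75 / 0.5855 = 4.697 ppm.
(a) FC to add: 4.697 − 0.2 = 4.497 mg/L as Cl₂.
(a) Cl₂ equivalent: 4.497 mg/L × 74,186 L = 333.6 g.
(a) Product at 60.0% available Cl: 333.6 / 0.6 = 556 g.

(b) Volume: 541 m³ = 541,000 L.
(b) Available chlorine delivered: 1310 g × 0.57 = 746.7 g as Cl₂.
(b) Concentration rise: 746.7 g / 541,000 L = 1.38 mg/L = 1.38 ppm.
(b) Final FC: 1.5 + 1.38 = 2.88 ppm.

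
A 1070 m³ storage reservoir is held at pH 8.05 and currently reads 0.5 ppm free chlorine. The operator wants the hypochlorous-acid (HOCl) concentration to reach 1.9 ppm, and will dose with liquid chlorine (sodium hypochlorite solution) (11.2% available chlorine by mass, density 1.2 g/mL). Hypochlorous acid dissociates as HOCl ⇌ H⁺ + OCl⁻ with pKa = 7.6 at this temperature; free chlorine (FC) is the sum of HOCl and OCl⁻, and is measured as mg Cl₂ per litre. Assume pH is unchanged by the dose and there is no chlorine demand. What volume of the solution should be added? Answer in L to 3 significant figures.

53.8 L

Volume: 1070 m³ = 1,070,000 L.
[OCl⁻]/[HOCl] = 10^(pH − pKa) = 10^(8.05 − 7.6) = 2.818; fraction as HOCl = 1/(1 + 2.818) = 0.2619.
Free chlorine required for 1.9 ppm HOCl: 1.9 / 0.2619 = 7.255 ppm.
FC to add: 7.255 − 0.5 = 6.755 mg/L as Cl₂.
Cl₂ equivalent: 6.755 mg/L × 1,070,000 L = 7228 g.
Product at 11.2% available Cl: 7228 / 0.112 = 64,530 g.
Volume: 64,530 g ÷ 1.2 g/mL = 53,780 mL.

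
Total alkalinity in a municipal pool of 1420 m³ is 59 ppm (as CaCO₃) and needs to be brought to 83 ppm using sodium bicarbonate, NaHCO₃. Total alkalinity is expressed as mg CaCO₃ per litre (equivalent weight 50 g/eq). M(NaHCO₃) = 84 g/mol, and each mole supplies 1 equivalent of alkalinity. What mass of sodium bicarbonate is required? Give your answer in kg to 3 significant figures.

Volume: 1420 m³ = 1,420,000 L.
Alkalinity to add: (83 − 59) = 24 mg/L as CaCO₃ × 1,420,000 L = 34,080 g as CaCO₃.
Equivalents: 34,080 g ÷ 50 g/eq = 681.6 eq.
NaHCO₃ supplies 1 eq per mole → 681.6 mol.
Mass: 681.6 mol × 84 g/mol = 57,250 g.

57.3 kg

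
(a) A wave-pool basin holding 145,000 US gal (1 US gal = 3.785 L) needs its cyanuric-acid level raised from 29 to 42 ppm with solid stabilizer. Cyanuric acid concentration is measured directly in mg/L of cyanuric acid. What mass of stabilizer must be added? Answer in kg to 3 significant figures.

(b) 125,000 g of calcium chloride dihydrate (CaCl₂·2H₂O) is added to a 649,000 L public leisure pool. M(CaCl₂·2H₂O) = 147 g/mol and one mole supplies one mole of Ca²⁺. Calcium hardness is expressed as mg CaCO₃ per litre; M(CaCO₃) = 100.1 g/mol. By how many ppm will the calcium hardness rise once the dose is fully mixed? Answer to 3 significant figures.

(a) 7.13 kg; (b) 131 ppm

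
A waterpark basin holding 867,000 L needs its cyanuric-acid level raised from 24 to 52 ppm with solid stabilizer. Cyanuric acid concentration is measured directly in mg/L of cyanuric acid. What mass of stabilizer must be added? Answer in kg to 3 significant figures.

24.3 kg

CYA to add: (52 − 24) = 28 mg/L × 867,000 L = 24,280 g cyanuric acid.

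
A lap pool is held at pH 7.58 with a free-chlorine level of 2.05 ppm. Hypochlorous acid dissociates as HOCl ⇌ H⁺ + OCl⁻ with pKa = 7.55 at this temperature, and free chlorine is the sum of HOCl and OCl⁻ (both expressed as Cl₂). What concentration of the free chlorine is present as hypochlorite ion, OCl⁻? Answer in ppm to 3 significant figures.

1.06 ppm

[OCl⁻]/[HOCl] = 10^(pH − pKa) = 10^(7.58 − 7.55) = 10^0.03 = 1.072.
Fraction as HOCl = 1 / (1 + 1.072) = 0.4827.
OCl⁻ = (1 − 0.4827) × 2.05 ppm = 1.06 ppm.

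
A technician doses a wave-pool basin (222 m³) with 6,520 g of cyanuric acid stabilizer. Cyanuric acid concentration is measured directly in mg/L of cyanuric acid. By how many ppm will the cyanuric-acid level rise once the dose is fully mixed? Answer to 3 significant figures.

29.4 ppm

Volume: 222 m³ = 222,000 L.
Rise: 6,520 g / 222,000 L × 1000 = 29.37 mg/L.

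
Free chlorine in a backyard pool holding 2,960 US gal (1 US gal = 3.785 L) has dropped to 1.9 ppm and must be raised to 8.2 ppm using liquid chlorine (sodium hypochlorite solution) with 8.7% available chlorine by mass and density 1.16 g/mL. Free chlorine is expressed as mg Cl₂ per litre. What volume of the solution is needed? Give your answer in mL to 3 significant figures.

Volume: 2,960 US gal × 3.785 L/gal = 11,204 L.
Chlorine deficit: 8.2 − 1.9 = 6.3 ppm = 6.3 mg/L as Cl₂.
Cl₂ equivalent needed: 6.3 mg/L × 11,204 L = 70,580 mg = 70.58 g.
Product at 8.7% available chlorine: 70.58 / 0.087 = 811.3 g.
Volume at density 1.16 g/mL: 811.3 g ÷ 1.16 g/mL = 699.4 mL.

699 mL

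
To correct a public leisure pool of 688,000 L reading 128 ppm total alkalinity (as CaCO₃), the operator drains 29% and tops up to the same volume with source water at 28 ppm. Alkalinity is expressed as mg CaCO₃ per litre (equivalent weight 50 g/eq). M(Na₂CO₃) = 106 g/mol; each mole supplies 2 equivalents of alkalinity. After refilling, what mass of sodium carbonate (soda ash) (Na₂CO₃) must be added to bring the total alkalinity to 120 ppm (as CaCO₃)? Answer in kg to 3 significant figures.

15.3 kg

After draining 29% and refilling: 128 × 0.71 + 28 × 0.29 = 99 ppm.
Deficit to target: 120 − 99 = 21 mg/L.
As CaCO₃: 21 mg/L × 688,000 L = 14,450 g; ÷ 50 g/eq ÷ 2 = 144.5 mol Na₂CO₃.
Mass: 144.5 × 106 = 15,310 g.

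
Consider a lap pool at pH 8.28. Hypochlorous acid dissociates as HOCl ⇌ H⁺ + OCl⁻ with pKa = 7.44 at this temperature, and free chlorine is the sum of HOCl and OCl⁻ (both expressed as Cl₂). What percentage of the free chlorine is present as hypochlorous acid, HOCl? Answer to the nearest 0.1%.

[OCl⁻]/[HOCl] = 10^(pH − pKa) = 10^(8.28 − 7.44) = 10^0.84 = 6.918.
Fraction as HOCl = 1 / (1 + 6.918) = 0.1263.

12.6%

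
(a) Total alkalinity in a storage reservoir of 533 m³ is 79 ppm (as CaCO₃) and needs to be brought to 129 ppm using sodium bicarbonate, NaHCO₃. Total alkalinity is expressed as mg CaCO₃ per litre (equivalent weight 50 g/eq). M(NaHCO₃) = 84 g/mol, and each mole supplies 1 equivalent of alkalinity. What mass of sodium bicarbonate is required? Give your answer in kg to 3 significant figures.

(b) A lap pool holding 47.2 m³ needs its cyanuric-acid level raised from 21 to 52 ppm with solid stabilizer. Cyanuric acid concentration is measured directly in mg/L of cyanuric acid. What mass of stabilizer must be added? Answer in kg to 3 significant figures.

(a) Volume: 533 m³ = 533,000 L.
(a) Alkalinity to add: (129 − 79) = 50 mg/L as CaCO₃ × 533,000 L = 26,650 g as CaCO₃.
(a) Equivalents: 26,650 g ÷ 50 g/eq = 533 eq.
(a) NaHCO₃ supplies 1 eq per mole → 533 mol.
(a) Mass: 533 mol × 84 g/mol = 44,770 g.

(b) Volume: 47.2 m³ = 47,200 L.
(b) CYA to add: (52 − 21) = 31 mg/L × 47,200 L = 1463 g cyanuric acid.

(a) 44.8 kg; (b) 1.46 kg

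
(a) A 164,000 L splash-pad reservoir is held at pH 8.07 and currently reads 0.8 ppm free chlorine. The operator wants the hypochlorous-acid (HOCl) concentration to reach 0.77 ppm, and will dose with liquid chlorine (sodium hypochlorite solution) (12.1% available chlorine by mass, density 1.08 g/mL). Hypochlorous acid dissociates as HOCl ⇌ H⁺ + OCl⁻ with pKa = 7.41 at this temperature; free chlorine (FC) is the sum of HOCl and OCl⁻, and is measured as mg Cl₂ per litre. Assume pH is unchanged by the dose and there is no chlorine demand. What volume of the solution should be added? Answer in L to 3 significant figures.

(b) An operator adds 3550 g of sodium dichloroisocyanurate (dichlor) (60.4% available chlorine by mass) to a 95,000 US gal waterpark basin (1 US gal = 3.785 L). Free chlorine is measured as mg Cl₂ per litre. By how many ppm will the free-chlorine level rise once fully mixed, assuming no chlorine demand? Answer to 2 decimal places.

(a) 4.38 L; (b) 5.96 ppm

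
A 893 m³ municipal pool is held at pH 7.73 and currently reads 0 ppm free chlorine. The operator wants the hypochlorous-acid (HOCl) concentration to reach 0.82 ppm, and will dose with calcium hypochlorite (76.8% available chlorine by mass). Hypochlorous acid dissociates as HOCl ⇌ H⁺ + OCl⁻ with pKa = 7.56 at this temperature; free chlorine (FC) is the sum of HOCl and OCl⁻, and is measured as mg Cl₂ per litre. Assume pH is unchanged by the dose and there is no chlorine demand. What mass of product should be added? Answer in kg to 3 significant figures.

2.36 kg

Volume: 893 m³ = 893,000 L.
[OCl⁻]/[HOCl] = 10^(pH − pKa) = 10^(7.73 − 7.56) = 1.479; fraction as HOCl = 1/(1 + 1.479) = 0.4034.
Free chlorine required for 0.82 ppm HOCl: 0.82 / 0.4034 = 2.033 ppm.
FC to add: 2.033 − 0 = 2.033 mg/L as Cl₂.
Cl₂ equivalent: 2.033 mg/L × 893,000 L = 1815 g.
Product at 76.8% available Cl: 1815 / 0.768 = 2364 g.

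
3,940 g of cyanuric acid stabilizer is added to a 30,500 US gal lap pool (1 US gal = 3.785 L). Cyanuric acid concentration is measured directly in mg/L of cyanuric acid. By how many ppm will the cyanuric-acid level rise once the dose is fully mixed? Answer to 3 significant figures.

34.1 ppm

Volume: 30,500 US gal × 3.785 L/gal = 115,442 L.
Rise: 3,940 g / 115,442 L × 1000 = 34.13 mg/L.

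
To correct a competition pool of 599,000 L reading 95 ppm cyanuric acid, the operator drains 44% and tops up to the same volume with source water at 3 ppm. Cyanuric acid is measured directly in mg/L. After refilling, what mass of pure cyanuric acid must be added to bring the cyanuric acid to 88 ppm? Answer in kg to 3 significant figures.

20.1 kg

After draining 44% and refilling: 95 × 0.56 + 3 × 0.44 = 54.52 ppm.
Deficit to target: 88 − 54.52 = 33.48 mg/L.
Mass: 33.48 mg/L × 599,000 L = 20,050 g cyanuric acid.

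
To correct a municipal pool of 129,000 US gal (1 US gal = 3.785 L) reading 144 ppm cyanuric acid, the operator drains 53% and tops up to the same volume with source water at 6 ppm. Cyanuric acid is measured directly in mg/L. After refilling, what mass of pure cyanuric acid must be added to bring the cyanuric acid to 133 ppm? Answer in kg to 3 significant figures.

30.3 kg

Volume: 129,000 US gal × 3.785 L/gal = 488,265 L.
After draining 53% and refilling: 144 × 0.47 + 6 × 0.53 = 70.86 ppm.
Deficit to target: 133 − 70.86 = 62.14 mg/L.
Mass: 62.14 mg/L × 488,265 L = 30,340 g cyanuric acid.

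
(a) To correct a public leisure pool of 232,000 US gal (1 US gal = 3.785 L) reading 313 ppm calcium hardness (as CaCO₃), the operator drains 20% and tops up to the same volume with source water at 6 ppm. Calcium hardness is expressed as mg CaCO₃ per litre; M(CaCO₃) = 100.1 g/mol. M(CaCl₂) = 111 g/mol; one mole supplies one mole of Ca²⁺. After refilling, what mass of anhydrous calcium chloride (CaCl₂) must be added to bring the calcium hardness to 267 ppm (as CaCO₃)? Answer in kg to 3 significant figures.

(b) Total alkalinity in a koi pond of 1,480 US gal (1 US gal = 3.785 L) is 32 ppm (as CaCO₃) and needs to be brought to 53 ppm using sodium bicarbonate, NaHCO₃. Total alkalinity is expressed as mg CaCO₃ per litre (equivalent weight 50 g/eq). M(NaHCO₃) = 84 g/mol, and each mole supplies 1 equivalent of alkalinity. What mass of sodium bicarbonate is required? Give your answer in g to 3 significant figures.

(a) 15.0 kg; (b) 198 g

(a) Volume: 232,000 US gal × 3.785 L/gal = 878,120 L.
(a) After draining 20% and refilling: 313 × 0.80 + 6 × 0.20 = 251.6 ppm.
(a) Deficit to target: 267 − 251.6 = 15.4 mg/L.
(a) As CaCO₃: 15.4 mg/L × 878,120 L = 13,520 g; ÷ 100.1 = 135.1 mol Ca²⁺.
(a) Mass: 135.1 × 111 = 15,000 g.

(b) Volume: 1,480 US gal × 3.785 L/gal = 5,602 L.
(b) Alkalinity to add: (53 − 32) = 21 mg/L as CaCO₃ × 5,602 L = 117.6 g as CaCO₃.
(b) Equivalents: 117.6 g ÷ 50 g/eq = 2.353 eq.
(b) NaHCO₃ supplies 1 eq per mole → 2.353 mol.
(b) Mass: 2.353 mol × 84 g/mol = 197.6 g.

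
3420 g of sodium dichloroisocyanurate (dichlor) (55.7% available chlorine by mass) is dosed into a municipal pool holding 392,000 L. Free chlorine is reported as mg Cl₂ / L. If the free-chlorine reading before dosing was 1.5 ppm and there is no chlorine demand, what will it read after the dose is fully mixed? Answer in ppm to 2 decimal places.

6.36 ppm

Available chlorine delivered: 3420 g × 0.557 = 1905 g as Cl₂.
Concentration rise: 1905 g / 392,000 L = 4.86 mg/L = 4.86 ppm.
Final FC: 1.5 + 4.86 = 6.36 ppm.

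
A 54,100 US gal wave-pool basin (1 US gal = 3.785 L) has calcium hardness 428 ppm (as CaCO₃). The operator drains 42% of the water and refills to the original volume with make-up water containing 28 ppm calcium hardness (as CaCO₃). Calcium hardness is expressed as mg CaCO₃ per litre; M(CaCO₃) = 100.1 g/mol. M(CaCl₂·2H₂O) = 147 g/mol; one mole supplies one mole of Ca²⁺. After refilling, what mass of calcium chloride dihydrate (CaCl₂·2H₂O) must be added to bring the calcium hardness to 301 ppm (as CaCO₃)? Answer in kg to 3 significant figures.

12.3 kg

Volume: 54,100 US gal × 3.785 L/gal = 204,768 L.
After draining 42% and refilling: 428 × 0.58 + 28 × 0.42 = 260 ppm.
Deficit to target: 301 − 260 = 41 mg/L.
As CaCO₃: 41 mg/L × 204,768 L = 8396 g; ÷ 100.1 = 83.87 mol Ca²⁺.
Mass: 83.87 × 147 = 12,330 g.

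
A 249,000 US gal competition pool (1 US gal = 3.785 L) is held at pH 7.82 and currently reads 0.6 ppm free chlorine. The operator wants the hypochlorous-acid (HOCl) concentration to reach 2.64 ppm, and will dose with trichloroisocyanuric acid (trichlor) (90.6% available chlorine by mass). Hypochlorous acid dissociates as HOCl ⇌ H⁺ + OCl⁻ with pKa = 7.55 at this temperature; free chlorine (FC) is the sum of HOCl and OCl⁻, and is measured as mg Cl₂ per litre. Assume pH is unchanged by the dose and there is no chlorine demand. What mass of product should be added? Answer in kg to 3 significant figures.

Volume: 249,000 US gal × 3.785 L/gal = 942,465 L.
[OCl⁻]/[HOCl] = 10^(pH − pKa) = 10^(7.82 − 7.55) = 1.862; fraction as HOCl = 1/(1 + 1.862) = 0.3494.
Free chlorine required for 2.64 ppm HOCl: 2.64 / 0.3494 = 7.556 ppm.
FC to add: 7.556 − 0.6 = 6.956 mg/L as Cl₂.
Cl₂ equivalent: 6.956 mg/L × 942,465 L = 6556 g.
Product at 90.6% available Cl: 6556 / 0.906 = 7236 g.

7.24 kg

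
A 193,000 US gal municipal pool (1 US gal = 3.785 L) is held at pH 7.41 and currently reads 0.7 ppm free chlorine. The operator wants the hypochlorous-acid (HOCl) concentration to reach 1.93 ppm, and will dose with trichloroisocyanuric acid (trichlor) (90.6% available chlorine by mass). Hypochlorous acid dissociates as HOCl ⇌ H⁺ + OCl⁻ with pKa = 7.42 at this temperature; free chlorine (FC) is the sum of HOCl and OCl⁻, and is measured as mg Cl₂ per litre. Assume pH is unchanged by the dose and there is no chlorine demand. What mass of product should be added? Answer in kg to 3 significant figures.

2.51 kg

Volume: 193,000 US gal × 3.785 L/gal = 730,505 L.
[OCl⁻]/[HOCl] = 10^(pH − pKa) = 10^(7.41 − 7.42) = 0.9772; fraction as HOCl = 1/(1 + 0.9772) = 0.5058.
Free chlorine required for 1.93 ppm HOCl: 1.93 / 0.5058 = 3.816 ppm.
FC to add: 3.816 − 0.7 = 3.116 mg/L as Cl₂.
Cl₂ equivalent: 3.116 mg/L × 730,505 L = 2276 g.
Product at 90.6% available Cl: 2276 / 0.906 = 2512 g.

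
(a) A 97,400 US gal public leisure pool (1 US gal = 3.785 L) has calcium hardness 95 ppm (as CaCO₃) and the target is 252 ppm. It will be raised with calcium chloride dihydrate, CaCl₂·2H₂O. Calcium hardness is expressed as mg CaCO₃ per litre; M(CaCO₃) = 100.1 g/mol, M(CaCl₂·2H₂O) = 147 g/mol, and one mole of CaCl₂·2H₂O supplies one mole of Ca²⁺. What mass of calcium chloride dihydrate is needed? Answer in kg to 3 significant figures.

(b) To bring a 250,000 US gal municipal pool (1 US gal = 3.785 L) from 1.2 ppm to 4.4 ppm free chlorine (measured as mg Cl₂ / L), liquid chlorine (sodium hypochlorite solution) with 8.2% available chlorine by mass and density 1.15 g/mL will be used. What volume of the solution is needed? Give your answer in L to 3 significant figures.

(a) Volume: 97,400 US gal × 3.785 L/gal = 368,659 L.
(a) Hardness to add: (252 − 95) = 157 mg/L as CaCO₃ × 368,659 L = 57,880 g as CaCO₃.
(a) Moles of Ca²⁺ (1 mol Ca²⁺ ≡ 1 mol CaCO₃): 57,880 / 100.1 g/mol = 578.2 mol.
(a) Mass of CaCl₂·2H₂O: 578.2 × 147 = 85,000 g.

(b) Volume: 250,000 US gal × 3.785 L/gal = 946,250 L.
(b) Chlorine deficit: 4.4 − 1.2 = 3.2 ppm = 3.2 mg/L as Cl₂.
(b) Cl₂ equivalent needed: 3.2 mg/L × 946,250 L = 3,028,000 mg = 3028 g.
(b) Product at 8.2% available chlorine: 3028 / 0.082 = 36,930 g.
(b) Volume at density 1.15 g/mL: 36,930 g ÷ 1.15 g/mL = 32,110 mL.

(a) 85.0 kg; (b) 32.1 L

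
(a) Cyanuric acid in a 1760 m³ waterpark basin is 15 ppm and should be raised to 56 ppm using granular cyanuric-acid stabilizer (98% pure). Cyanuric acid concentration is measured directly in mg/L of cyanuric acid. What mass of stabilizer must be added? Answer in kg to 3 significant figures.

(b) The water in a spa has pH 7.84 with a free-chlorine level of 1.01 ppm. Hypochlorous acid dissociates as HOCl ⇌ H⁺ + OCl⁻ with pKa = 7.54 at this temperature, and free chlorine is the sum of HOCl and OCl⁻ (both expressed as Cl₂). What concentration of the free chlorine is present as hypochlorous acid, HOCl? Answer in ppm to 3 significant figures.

(a) 73.6 kg; (b) 0.337 ppm

(a) Volume: 1760 m³ = 1,760,000 L.
(a) CYA to add: (56 − 15) = 41 mg/L × 1,760,000 L = 72,160 g cyanuric acid.
(a) At 98% purity: 72,160 / 0.98 = 73,630 g product.

(b) [OCl⁻]/[HOCl] = 10^(pH − pKa) = 10^(7.84 − 7.54) = 10^0.30 = 1.995.
(b) Fraction as HOCl = 1 / (1 + 1.995) = 0.3339.
(b) HOCl = 0.3339 × 1.01 ppm = 0.3372 ppm.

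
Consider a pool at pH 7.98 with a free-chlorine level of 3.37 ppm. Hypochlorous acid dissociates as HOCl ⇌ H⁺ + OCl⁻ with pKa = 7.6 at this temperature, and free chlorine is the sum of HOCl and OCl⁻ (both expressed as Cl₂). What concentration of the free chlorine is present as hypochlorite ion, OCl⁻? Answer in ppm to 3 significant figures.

2.38 ppm

[OCl⁻]/[HOCl] = 10^(pH − pKa) = 10^(7.98 − 7.6) = 10^0.38 = 2.399.
Fraction as HOCl = 1 / (1 + 2.399) = 0.2942.
OCl⁻ = (1 − 0.2942) × 3.37 ppm = 2.378 ppm.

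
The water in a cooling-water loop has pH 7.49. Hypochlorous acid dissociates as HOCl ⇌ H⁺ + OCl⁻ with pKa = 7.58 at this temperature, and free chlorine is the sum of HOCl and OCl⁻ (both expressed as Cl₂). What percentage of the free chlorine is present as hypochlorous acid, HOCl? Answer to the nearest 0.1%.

[OCl⁻]/[HOCl] = 10^(pH − pKa) = 10^(7.49 − 7.58) = 10^-0.09 = 0.8128.
Fraction as HOCl = 1 / (1 + 0.8128) = 0.5516.

55.2%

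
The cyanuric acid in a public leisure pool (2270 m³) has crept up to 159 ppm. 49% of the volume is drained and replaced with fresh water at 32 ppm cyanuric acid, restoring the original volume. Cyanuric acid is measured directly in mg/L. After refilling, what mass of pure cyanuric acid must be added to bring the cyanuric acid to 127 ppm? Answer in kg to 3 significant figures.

68.6 kg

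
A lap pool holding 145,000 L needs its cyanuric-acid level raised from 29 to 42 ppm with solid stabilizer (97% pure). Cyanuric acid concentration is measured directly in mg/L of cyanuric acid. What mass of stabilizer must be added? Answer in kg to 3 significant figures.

1.94 kg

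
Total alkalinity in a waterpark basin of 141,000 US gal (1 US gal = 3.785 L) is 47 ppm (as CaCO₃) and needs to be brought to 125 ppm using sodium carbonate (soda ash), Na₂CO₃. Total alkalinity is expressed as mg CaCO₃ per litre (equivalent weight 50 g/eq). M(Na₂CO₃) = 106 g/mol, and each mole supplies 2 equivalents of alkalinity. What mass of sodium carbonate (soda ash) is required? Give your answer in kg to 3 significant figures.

44.1 kg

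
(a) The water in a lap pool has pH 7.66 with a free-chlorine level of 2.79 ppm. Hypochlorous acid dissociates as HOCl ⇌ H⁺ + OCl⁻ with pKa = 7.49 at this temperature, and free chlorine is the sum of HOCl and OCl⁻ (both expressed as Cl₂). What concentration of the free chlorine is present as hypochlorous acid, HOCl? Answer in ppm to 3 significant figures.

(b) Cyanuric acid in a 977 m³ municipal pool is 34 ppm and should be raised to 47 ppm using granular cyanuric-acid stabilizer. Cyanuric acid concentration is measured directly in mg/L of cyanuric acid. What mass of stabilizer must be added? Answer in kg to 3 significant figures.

(a) 1.13 ppm; (b) 12.7 kg

(a) [OCl⁻]/[HOCl] = 10^(pH − pKa) = 10^(7.66 − 7.49) = 10^0.17 = 1.479.
(a) Fraction as HOCl = 1 / (1 + 1.479) = 0.4034.
(a) HOCl = 0.4034 × 2.79 ppm = 1.125 ppm.

(b) Volume: 977 m³ = 977,000 L.
(b) CYA to add: (47 − 34) = 13 mg/L × 977,000 L = 12,700 g cyanuric acid.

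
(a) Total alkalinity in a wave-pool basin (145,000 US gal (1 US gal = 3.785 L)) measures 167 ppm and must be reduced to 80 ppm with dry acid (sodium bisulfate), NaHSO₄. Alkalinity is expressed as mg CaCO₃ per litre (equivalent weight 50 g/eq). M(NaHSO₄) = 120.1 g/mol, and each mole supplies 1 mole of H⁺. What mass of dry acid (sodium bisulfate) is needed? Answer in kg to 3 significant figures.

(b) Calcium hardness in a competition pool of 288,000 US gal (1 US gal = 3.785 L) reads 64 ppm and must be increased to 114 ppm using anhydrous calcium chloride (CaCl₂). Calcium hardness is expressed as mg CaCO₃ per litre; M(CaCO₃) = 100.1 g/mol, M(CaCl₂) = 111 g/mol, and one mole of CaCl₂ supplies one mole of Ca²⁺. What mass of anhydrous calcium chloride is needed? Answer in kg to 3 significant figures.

(a) Volume: 145,000 US gal × 3.785 L/gal = 548,825 L.
(a) Alkalinity to neutralize: (167 − 80) = 87 mg/L as CaCO₃ × 548,825 L = 47,750 g as CaCO₃.
(a) Equivalents of H⁺ required: 47,750 ÷ 50 g/eq = 955 eq = 955 mol NaHSO₄.
(a) Mass of NaHSO₄: 955 × 120.1 = 114,700 g.

(b) Volume: 288,000 US gal × 3.785 L/gal = 1,090,080 L.
(b) Hardness to add: (114 − 64) = 50 mg/L as CaCO₃ × 1,090,080 L = 54,500 g as CaCO₃.
(b) Moles of Ca²⁺ (1 mol Ca²⁺ ≡ 1 mol CaCO₃): 54,500 / 100.1 g/mol = 544.5 mol.
(b) Mass of CaCl₂: 544.5 × 111 = 60,440 g.

(a) 115 kg; (b) 60.4 kg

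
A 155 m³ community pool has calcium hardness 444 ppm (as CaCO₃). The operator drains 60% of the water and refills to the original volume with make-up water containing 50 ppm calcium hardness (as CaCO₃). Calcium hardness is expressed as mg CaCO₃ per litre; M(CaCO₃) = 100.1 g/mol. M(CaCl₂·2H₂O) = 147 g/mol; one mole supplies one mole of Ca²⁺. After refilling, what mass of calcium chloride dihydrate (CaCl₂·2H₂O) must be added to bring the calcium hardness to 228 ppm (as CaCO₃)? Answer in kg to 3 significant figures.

Volume: 155 m³ = 155,000 L.
After draining 60% and refilling: 444 × 0.40 + 50 × 0.60 = 207.6 ppm.
Deficit to target: 228 − 207.6 = 20.4 mg/L.
As CaCO₃: 20.4 mg/L × 155,000 L = 3162 g; ÷ 100.1 = 31.59 mol Ca²⁺.
Mass: 31.59 × 147 = 4643 g.

4.64 kg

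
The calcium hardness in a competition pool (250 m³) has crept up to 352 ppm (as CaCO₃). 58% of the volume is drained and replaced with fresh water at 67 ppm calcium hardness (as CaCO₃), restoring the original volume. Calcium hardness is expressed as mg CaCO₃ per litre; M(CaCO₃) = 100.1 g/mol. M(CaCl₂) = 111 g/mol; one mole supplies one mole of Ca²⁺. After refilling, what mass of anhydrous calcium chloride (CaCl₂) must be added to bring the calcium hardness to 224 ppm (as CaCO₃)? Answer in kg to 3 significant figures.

Volume: 250 m³ = 250,000 L.
After draining 58% and refilling: 352 × 0.42 + 67 × 0.58 = 186.7 ppm.
Deficit to target: 224 − 186.7 = 37.3 mg/L.
As CaCO₃: 37.3 mg/L × 250,000 L = 9325 g; ÷ 100.1 = 93.16 mol Ca²⁺.
Mass: 93.16 × 111 = 10,340 g.

10.3 kg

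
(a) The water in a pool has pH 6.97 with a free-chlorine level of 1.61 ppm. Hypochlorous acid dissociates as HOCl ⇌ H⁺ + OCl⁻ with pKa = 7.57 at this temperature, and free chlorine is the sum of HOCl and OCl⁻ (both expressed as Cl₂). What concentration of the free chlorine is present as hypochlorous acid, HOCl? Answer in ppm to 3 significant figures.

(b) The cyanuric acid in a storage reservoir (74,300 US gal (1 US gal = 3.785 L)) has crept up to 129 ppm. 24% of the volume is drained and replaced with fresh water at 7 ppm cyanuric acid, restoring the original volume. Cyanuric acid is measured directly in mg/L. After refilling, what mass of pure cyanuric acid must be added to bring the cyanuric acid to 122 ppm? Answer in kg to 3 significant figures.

(a) [OCl⁻]/[HOCl] = 10^(pH − pKa) = 10^(6.97 − 7.57) = 10^-0.60 = 0.2512.
(a) Fraction as HOCl = 1 / (1 + 0.2512) = 0.7992.
(a) HOCl = 0.7992 × 1.61 ppm = 1.287 ppm.

(b) Volume: 74,300 US gal × 3.785 L/gal = 281,226 L.
(b) After draining 24% and refilling: 129 × 0.76 + 7 × 0.24 = 99.72 ppm.
(b) Deficit to target: 122 − 99.72 = 22.28 mg/L.
(b) Mass: 22.28 mg/L × 281,226 L = 6266 g cyanuric acid.

(a) 1.29 ppm; (b) 6.27 kg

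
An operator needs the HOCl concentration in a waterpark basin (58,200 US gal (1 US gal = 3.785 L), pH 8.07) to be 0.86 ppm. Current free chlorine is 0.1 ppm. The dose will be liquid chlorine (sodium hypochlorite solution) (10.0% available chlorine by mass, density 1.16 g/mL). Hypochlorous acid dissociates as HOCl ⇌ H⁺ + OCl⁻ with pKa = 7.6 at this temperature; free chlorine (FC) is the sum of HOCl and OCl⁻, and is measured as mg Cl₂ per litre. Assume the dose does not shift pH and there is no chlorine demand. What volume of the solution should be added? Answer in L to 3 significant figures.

6.26 L

Volume: 58,200 US gal × 3.785 L/gal = 220,287 L.
[OCl⁻]/[HOCl] = 10^(pH − pKa) = 10^(8.07 − 7.6) = 2.951; fraction as HOCl = 1/(1 + 2.951) = 0.2531.
Free chlorine required for 0.86 ppm HOCl: 0.86 / 0.2531 = 3.398 ppm.
FC to add: 3.398 − 0.1 = 3.298 mg/L as Cl₂.
Cl₂ equivalent: 3.298 mg/L × 220,287 L = 726.5 g.
Product at 10.0% available Cl: 726.5 / 0.1 = 7265 g.
Volume: 7265 g ÷ 1.16 g/mL = 6263 mL.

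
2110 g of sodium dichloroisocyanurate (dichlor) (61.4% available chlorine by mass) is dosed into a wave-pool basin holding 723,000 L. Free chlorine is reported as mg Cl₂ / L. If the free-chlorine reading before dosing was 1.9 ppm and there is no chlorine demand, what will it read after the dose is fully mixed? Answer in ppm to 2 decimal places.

Available chlorine delivered: 2110 g × 0.614 = 1296 g as Cl₂.
Concentration rise: 1296 g / 723,000 L = 1.792 mg/L = 1.79 ppm.
Final FC: 1.9 + 1.79 = 3.69 ppm.

3.69 ppm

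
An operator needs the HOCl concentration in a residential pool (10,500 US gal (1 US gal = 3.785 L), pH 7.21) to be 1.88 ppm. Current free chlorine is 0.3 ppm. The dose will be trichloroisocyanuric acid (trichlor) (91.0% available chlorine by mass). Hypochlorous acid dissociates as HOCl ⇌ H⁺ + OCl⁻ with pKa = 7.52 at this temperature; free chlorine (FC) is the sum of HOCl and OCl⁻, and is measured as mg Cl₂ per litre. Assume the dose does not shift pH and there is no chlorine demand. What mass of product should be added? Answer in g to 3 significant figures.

109 g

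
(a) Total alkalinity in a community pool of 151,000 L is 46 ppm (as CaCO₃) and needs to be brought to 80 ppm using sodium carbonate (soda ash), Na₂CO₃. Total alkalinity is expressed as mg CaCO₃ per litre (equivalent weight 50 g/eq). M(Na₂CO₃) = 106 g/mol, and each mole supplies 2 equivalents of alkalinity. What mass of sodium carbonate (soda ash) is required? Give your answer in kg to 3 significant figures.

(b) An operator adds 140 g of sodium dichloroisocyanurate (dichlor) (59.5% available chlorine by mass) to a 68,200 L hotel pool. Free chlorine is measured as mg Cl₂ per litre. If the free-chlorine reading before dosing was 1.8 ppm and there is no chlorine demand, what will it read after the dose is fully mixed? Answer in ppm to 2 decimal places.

(a) Alkalinity to add: (80 − 46) = 34 mg/L as CaCO₃ × 151,000 L = 5134 g as CaCO₃.
(a) Equivalents: 5134 g ÷ 50 g/eq = 102.7 eq.
(a) Each mole of Na₂CO₃ supplies 2 eq, so 102.7 / 2 = 51.34 mol.
(a) Mass: 51.34 mol × 106 g/mol = 5442 g.

(b) Available chlorine delivered: 140 g × 0.595 = 83.3 g as Cl₂.
(b) Concentration rise: 83.3 g / 68,200 L = 1.221 mg/L = 1.22 ppm.
(b) Final FC: 1.8 + 1.22 = 3.02 ppm.

(a) 5.44 kg; (b) 3.02 ppm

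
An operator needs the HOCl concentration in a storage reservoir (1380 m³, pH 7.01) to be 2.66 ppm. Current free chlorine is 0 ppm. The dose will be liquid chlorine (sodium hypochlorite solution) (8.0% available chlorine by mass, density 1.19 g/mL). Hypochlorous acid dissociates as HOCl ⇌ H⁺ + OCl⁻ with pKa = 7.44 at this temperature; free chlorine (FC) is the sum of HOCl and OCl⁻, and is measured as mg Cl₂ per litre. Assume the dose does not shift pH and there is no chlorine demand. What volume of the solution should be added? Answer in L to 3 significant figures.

52.9 L

Volume: 1380 m³ = 1,380,000 L.
[OCl⁻]/[HOCl] = 10^(pH − pKa) = 10^(7.01 − 7.44) = 0.3715; fraction as HOCl = 1/(1 + 0.3715) = 0.7291.
Free chlorine required for 2.66 ppm HOCl: 2.66 / 0.7291 = 3.648 ppm.
FC to add: 3.648 − 0 = 3.648 mg/L as Cl₂.
Cl₂ equivalent: 3.648 mg/L × 1,380,000 L = 5035 g.
Product at 8.0% available Cl: 5035 / 0.08 = 62,930 g.
Volume: 62,930 g ÷ 1.19 g/mL = 52,880 mL.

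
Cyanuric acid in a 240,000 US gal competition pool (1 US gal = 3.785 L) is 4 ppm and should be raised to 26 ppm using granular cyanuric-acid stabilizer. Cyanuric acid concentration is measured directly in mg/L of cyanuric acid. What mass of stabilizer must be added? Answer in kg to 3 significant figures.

Volume: 240,000 US gal × 3.785 L/gal = 908,400 L.
CYA to add: (26 − 4) = 22 mg/L × 908,400 L = 19,980 g cyanuric acid.

20.0 kg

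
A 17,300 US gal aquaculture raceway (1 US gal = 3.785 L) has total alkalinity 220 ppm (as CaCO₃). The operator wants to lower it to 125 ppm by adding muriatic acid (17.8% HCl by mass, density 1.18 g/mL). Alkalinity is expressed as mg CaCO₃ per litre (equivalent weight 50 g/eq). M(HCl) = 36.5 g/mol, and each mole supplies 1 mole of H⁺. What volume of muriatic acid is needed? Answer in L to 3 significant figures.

21.6 L

Volume: 17,300 US gal × 3.785 L/gal = 65,480 L.
Alkalinity to neutralize: (220 − 125) = 95 mg/L as CaCO₃ × 65,480 L = 6221 g as CaCO₃.
Equivalents of H⁺ required: 6221 ÷ 50 g/eq = 124.4 eq = 124.4 mol HCl.
Mass of HCl: 124.4 × 36.5 = 4541 g.
Mass of 17.8% solution: 4541 / 0.178 = 25,510 g.
Volume: 25,510 g ÷ 1.18 g/mL = 21,620 mL.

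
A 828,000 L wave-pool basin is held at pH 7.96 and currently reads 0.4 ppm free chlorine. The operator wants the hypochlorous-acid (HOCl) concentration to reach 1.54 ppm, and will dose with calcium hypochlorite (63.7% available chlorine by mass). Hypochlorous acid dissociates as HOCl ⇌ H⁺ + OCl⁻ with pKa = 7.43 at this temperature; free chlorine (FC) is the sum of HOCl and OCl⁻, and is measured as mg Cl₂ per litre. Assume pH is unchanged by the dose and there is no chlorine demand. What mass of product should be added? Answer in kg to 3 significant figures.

8.26 kg

[OCl⁻]/[HOCl] = 10^(pH − pKa) = 10^(7.96 − 7.43) = 3.388; fraction as HOCl = 1/(1 + 3.388) = 0.2279.
Free chlorine required for 1.54 ppm HOCl: 1.54 / 0.2279 = 6.758 ppm.
FC to add: 6.758 − 0.4 = 6.358 mg/L as Cl₂.
Cl₂ equivalent: 6.358 mg/L × 828,000 L = 5265 g.
Product at 63.7% available Cl: 5265 / 0.637 = 8265 g.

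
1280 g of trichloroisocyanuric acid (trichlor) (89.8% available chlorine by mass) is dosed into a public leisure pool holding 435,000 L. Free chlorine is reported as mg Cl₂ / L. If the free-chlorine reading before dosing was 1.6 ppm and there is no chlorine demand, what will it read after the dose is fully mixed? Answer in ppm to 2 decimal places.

4.24 ppm

Available chlorine delivered: 1280 g × 0.898 = 1149 g as Cl₂.
Concentration rise: 1149 g / 435,000 L = 2.642 mg/L = 2.64 ppm.
Final FC: 1.6 + 2.64 = 4.24 ppm.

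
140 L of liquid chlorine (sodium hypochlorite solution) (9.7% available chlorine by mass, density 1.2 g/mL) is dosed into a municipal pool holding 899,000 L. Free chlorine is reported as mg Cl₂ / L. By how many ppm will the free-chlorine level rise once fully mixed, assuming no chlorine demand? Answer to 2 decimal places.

18.13 ppm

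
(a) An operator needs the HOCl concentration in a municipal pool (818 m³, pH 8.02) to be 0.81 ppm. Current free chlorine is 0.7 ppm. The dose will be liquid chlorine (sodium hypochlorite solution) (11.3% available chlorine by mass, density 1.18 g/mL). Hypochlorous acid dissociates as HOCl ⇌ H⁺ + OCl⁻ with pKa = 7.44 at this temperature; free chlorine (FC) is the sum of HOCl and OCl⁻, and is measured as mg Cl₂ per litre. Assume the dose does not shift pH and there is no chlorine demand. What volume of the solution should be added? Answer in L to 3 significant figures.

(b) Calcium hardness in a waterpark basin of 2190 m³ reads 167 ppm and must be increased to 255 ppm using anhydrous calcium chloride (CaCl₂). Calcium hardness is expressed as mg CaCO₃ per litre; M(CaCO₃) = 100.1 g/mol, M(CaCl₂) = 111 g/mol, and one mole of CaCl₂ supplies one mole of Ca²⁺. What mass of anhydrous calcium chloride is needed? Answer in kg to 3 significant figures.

(a) 19.6 L; (b) 214 kg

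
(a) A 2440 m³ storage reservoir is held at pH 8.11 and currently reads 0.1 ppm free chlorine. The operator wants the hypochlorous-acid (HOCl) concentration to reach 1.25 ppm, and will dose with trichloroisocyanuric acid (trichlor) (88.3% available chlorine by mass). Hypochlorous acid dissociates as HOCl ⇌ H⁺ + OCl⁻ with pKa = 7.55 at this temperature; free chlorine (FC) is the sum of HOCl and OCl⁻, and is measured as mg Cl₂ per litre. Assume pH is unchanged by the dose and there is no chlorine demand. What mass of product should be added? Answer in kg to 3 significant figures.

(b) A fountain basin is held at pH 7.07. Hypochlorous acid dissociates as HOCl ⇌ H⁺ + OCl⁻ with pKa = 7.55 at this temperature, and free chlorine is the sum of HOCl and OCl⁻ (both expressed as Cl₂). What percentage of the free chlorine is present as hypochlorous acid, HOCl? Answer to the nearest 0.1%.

(a) 15.7 kg; (b) 75.1%

(a) Volume: 2440 m³ = 2,440,000 L.
(a) [OCl⁻]/[HOCl] = 10^(pH − pKa) = 10^(8.11 − 7.55) = 3.631; fraction as HOCl = 1/(1 + 3.631) = 0.2159.
(a) Free chlorine required for 1.25 ppm HOCl: 1.25 / 0.2159 = 5.788 ppm.
(a) FC to add: 5.788 − 0.1 = 5.688 mg/L as Cl₂.
(a) Cl₂ equivalent: 5.688 mg/L × 2,440,000 L = 13,880 g.
(a) Product at 88.3% available Cl: 13,880 / 0.883 = 15,720 g.

(b) [OCl⁻]/[HOCl] = 10^(pH − pKa) = 10^(7.07 − 7.55) = 10^-0.48 = 0.3311.
(b) Fraction as HOCl = 1 / (1 + 0.3311) = 0.7512.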